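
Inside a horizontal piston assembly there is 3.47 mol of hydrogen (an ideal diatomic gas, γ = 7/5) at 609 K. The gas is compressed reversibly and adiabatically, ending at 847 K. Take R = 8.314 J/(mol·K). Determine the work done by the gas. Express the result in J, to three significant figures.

W ≈ -17200 J

Adiabatic ⇒ Q = 0, so W_by = −ΔU = nCᵥ(T₁ − T₂).
Cᵥ = 5R/2 = 20.79 J/(mol·K).
W = (3.47)(20.79)(609 − 847) = -17166 J.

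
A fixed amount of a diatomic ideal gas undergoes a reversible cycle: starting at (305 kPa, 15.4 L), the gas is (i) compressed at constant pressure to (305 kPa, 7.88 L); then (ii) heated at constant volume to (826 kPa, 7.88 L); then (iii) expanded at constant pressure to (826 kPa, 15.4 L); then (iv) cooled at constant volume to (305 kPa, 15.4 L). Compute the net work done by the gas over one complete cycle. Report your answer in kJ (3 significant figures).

W_net ≈ 3.92 kJ

Constant-volume legs do no work.
W(i) = (305)(7.88 − 15.4) = -2294 J; W(iii) = (826)(15.4 − 7.88) = 6212 J.
W_net = -2294 + 6212 = 3918 J (the clockwise enclosed area).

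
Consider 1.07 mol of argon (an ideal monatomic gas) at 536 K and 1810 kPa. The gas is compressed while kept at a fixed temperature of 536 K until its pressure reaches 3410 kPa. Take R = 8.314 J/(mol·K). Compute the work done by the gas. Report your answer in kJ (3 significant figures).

Isothermal process: W = nRT ln(V₂/V₁) = nRT ln(P₁/P₂).
W = (1.07)(8.314)(536) × ln(1810/3410)
  = 4768 × ln(0.5308) = 4768 × -0.6334
W_by_gas = -3020 J.

W ≈ -3.02 kJ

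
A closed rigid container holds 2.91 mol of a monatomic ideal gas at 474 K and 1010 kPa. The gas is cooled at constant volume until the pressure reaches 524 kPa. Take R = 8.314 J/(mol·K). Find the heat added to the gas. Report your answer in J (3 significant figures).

Constant volume ⇒ W = 0, so Q = ΔU = nCᵥΔT with Cᵥ = 3R/2 = 12.47 J/(mol·K).
At constant V, T₂/T₁ = P₂/P₁ ⇒ ΔT = T₁(P₂/P₁ − 1) = 474·(524/1010 − 1) = -228.1 K.
ΔU = (2.91)(12.47)(-228.1) = -8277 J.

Q ≈ -8280 J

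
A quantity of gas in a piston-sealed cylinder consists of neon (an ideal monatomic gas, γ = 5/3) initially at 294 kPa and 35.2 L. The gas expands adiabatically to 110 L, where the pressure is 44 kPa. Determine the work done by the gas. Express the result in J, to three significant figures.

Adiabatic: W = (P₁V₁ − P₂V₂)/(γ − 1) with γ = 5/3.
P₁V₁ = 10349 J, P₂V₂ = 4840 J.
W = (10349 − 4840) / 0.6667 = 8263 J.

W ≈ 8260 J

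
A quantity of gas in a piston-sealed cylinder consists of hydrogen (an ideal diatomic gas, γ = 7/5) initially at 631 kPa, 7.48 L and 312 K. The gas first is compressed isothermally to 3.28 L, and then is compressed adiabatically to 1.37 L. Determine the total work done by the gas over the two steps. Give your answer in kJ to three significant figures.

W_total ≈ -8.82 kJ

Step 1 (isothermal): W = P₁V₁ ln(V₂/V₁) = (4720) ln(3.28/7.48) = -3891 J.
After step 1: P = 1439 kPa, V = 3.28 L, T = 312 K.
Step 2 (adiabatic): W = (P₁V₁ − P₂V₂)/(γ−1) = (4720 − 6693)/0.4 = -4932 J.
W_total = -3891 − 4932 = -8823 J.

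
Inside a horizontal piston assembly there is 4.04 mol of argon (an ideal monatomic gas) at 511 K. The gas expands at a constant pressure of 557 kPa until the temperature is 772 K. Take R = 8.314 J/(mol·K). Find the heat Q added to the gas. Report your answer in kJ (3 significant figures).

Isobaric: W = nRΔT = (4.04)(8.314)(261) = 8767 J.
ΔU = nCᵥΔT with Cᵥ = 3R/2: ΔU = (4.04)(12.47)(261) = 13150 J.
Q = ΔU + W = 13150 + 8767 = 21917 J.

Q ≈ 21.9 kJ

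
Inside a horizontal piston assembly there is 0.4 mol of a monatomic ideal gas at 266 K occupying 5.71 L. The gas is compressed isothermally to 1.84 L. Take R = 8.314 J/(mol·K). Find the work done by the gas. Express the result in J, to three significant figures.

Isothermal: W = nRT ln(V₂/V₁).
W = (0.4)(8.314)(266) × ln(1.84/5.71)
  = 884.6 × -1.132
W_by_gas = -1002 J.

W ≈ -1000 J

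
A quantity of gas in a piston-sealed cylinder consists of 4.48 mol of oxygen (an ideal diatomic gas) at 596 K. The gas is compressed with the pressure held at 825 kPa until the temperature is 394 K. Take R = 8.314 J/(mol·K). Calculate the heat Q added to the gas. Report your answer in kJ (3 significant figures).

Q ≈ -26.3 kJ

Isobaric: W = nRΔT = (4.48)(8.314)(-202) = -7524 J.
ΔU = nCᵥΔT with Cᵥ = 5R/2: ΔU = (4.48)(20.79)(-202) = -18810 J.
Q = ΔU + W = -18810 − 7524 = -26333 J.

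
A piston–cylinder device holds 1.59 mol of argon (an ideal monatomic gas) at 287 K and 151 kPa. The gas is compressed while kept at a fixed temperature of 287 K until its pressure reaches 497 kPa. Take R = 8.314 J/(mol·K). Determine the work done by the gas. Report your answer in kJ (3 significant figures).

Isothermal process: W = nRT ln(V₂/V₁) = nRT ln(P₁/P₂).
W = (1.59)(8.314)(287) × ln(151/497)
  = 3794 × ln(0.3038) = 3794 × -1.191
W_by_gas = -4520 J.

W ≈ -4.52 kJ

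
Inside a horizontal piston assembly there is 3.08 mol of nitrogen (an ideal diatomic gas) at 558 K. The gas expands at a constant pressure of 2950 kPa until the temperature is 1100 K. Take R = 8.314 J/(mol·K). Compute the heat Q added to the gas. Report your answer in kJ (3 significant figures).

Q ≈ 48.6 kJ

Isobaric: W = nRΔT = (3.08)(8.314)(542) = 13879 J.
ΔU = nCᵥΔT with Cᵥ = 5R/2: ΔU = (3.08)(20.79)(542) = 34698 J.
Q = ΔU + W = 34698 + 13879 = 48577 J.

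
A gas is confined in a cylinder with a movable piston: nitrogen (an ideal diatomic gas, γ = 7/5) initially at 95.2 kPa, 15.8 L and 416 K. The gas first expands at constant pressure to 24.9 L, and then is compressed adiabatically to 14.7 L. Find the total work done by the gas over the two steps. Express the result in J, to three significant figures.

Step 1 (isobaric): W = PΔV = (95.2 kPa)(24.9 − 15.8 L) = 866.3 J.
After step 1: P = 95.2 kPa, V = 24.9 L, T = 655.6 K.
Step 2 (adiabatic): W = (P₁V₁ − P₂V₂)/(γ−1) = (2370 − 2927)/0.4 = -1391 J.
W_total = 866.3 − 1391 = -524.4 J.

W_total ≈ -524 J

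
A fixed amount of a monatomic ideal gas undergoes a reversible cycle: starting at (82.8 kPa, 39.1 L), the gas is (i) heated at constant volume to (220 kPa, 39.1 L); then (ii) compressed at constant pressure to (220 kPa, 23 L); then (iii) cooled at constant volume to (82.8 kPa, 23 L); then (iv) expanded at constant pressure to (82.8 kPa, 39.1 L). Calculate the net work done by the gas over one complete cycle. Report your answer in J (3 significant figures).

W_net ≈ -2210 J

Constant-volume legs do no work.
W(ii) = (220)(23 − 39.1) = -3542 J; W(iv) = (82.8)(39.1 − 23) = 1333 J.
W_net = -3542 + 1333 = -2209 J (the counter-clockwise enclosed area).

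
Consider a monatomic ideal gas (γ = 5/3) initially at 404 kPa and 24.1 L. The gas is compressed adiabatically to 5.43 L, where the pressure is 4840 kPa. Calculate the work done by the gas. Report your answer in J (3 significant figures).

Adiabatic: W = (P₁V₁ − P₂V₂)/(γ − 1) with γ = 5/3.
P₁V₁ = 9736 J, P₂V₂ = 26281 J.
W = (9736 − 26281) / 0.6667 = -24817 J.

W ≈ -24800 J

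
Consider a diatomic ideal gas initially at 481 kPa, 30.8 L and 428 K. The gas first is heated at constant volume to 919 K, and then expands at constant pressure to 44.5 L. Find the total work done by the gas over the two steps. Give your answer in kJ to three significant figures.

W_total ≈ 14.1 kJ

Step 1 (isochoric): W = 0 (constant volume).
After step 1: P = 1033 kPa (V unchanged).
Step 2 (isobaric): W = PΔV = (1033 kPa)(44.5 − 30.8 L) = 14149 J.
W_total = 0 + 14149 = 14149 J.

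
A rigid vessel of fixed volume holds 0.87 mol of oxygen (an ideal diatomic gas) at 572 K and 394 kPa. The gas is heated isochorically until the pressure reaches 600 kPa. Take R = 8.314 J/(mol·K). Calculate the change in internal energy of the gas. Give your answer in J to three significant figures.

Constant volume ⇒ W = 0, so Q = ΔU = nCᵥΔT with Cᵥ = 5R/2 = 20.79 J/(mol·K).
At constant V, T₂/T₁ = P₂/P₁ ⇒ ΔT = T₁(P₂/P₁ − 1) = 572·(600/394 − 1) = 299.1 K.
ΔU = (0.87)(20.79)(299.1) = 5408 J.

ΔU ≈ 5410 J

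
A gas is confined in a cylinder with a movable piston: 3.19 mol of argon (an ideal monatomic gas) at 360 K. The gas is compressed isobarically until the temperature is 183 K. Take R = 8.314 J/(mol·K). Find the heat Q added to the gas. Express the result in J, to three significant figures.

Q ≈ -11700 J

Isobaric: W = nRΔT = (3.19)(8.314)(-177) = -4694 J.
ΔU = nCᵥΔT with Cᵥ = 3R/2: ΔU = (3.19)(12.47)(-177) = -7042 J.
Q = ΔU + W = -7042 − 4694 = -11736 J.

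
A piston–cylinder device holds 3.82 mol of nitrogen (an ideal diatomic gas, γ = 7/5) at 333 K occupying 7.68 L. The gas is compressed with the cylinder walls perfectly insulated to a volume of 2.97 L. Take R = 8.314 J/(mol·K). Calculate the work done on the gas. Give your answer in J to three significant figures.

Adiabatic: TV^(γ−1) = const with γ = 7/5.
T₂ = T₁ (V₁/V₂)^(γ−1) = 333 × (7.68/2.97)^0.4 = 333 × 1.462 = 487 K.
W_by = nCᵥ(T₁ − T₂) = (3.82)(20.79)(333 − 487) = -12224 J.
Work on gas = −W_by = 12224 J.

W ≈ 12200 J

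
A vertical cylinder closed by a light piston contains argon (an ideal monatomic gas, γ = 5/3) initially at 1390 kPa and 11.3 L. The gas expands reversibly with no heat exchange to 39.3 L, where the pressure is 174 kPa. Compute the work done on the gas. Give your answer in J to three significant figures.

W ≈ -13300 J

Adiabatic: W = (P₁V₁ − P₂V₂)/(γ − 1) with γ = 5/3.
P₁V₁ = 15707 J, P₂V₂ = 6838 J.
W = (15707 − 6838) / 0.6667 = 13303 J.
Work on gas = −W_by = -13303 J.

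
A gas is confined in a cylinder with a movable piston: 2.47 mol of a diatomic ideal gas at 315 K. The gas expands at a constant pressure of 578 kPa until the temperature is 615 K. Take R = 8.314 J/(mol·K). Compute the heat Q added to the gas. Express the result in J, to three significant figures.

Isobaric: W = nRΔT = (2.47)(8.314)(300) = 6161 J.
ΔU = nCᵥΔT with Cᵥ = 5R/2: ΔU = (2.47)(20.79)(300) = 15402 J.
Q = ΔU + W = 15402 + 6161 = 21562 J.

Q ≈ 21600 J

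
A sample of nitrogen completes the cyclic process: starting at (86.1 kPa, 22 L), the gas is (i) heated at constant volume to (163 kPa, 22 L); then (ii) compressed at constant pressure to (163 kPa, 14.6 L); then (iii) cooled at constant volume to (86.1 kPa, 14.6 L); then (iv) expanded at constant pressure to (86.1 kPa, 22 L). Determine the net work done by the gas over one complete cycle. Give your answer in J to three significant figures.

Constant-volume legs do no work.
W(ii) = (163)(14.6 − 22) = -1206 J; W(iv) = (86.1)(22 − 14.6) = 637.1 J.
W_net = -1206 + 637.1 = -569.1 J (the counter-clockwise enclosed area).

W_net ≈ -569 J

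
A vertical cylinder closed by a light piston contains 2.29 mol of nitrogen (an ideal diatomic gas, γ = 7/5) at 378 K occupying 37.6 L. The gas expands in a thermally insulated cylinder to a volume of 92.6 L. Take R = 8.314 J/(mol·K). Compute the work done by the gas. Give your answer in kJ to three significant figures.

Adiabatic: TV^(γ−1) = const with γ = 7/5.
T₂ = T₁ (V₁/V₂)^(γ−1) = 378 × (37.6/92.6)^0.4 = 378 × 0.6973 = 263.6 K.
W_by = nCᵥ(T₁ − T₂) = (2.29)(20.79)(378 − 263.6) = 5446 J.

W ≈ 5.45 kJ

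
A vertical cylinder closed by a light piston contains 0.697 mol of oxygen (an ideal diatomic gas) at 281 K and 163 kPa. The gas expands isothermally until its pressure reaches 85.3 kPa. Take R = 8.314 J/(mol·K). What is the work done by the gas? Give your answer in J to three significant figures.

W ≈ 1050 J

Isothermal process: W = nRT ln(V₂/V₁) = nRT ln(P₁/P₂).
W = (0.697)(8.314)(281) × ln(163/85.3)
  = 1628 × ln(1.911) = 1628 × 0.6476
W_by_gas = 1054 J.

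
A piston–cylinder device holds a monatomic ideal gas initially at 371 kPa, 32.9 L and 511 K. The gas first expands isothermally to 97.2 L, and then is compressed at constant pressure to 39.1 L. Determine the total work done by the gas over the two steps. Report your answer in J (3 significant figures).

Step 1 (isothermal): W = P₁V₁ ln(V₂/V₁) = (12206) ln(97.2/32.9) = 13223 J.
After step 1: P = 125.6 kPa, V = 97.2 L, T = 511 K.
Step 2 (isobaric): W = PΔV = (125.6 kPa)(39.1 − 97.2 L) = -7296 J.
W_total = 13223 − 7296 = 5927 J.

W_total ≈ 5930 J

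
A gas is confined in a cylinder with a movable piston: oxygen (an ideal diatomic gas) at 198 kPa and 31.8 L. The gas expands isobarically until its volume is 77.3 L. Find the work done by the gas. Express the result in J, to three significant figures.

W ≈ 9010 J

Isobaric: W = P ΔV.
W = (198 kPa)(77.3 − 31.8 L) = (198)(45.5) = 9009 J.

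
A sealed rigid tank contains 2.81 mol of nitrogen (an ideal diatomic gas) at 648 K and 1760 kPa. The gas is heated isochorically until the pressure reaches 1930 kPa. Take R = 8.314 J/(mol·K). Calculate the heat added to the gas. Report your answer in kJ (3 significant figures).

Constant volume ⇒ W = 0, so Q = ΔU = nCᵥΔT with Cᵥ = 5R/2 = 20.79 J/(mol·K).
At constant V, T₂/T₁ = P₂/P₁ ⇒ ΔT = T₁(P₂/P₁ − 1) = 648·(1930/1760 − 1) = 62.59 K.
ΔU = (2.81)(20.79)(62.59) = 3656 J.

Q ≈ 3.66 kJ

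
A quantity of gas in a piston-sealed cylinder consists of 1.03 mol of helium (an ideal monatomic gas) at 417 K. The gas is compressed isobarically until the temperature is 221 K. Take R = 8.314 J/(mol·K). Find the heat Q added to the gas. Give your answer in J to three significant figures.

Q ≈ -4200 J

Isobaric: W = nRΔT = (1.03)(8.314)(-196) = -1678 J.
ΔU = nCᵥΔT with Cᵥ = 3R/2: ΔU = (1.03)(12.47)(-196) = -2518 J.
Q = ΔU + W = -2518 − 1678 = -4196 J.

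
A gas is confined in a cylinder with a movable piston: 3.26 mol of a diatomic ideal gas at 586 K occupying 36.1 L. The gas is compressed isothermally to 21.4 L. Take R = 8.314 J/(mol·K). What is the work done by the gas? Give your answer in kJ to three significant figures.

W ≈ -8.31 kJ

Isothermal: W = nRT ln(V₂/V₁).
W = (3.26)(8.314)(586) × ln(21.4/36.1)
  = 15883 × -0.5229
W_by_gas = -8305 J.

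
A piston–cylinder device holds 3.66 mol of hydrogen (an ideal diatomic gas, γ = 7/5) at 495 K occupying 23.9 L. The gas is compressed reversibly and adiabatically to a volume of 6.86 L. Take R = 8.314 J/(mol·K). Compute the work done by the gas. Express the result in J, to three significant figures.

W ≈ -24400 J

Adiabatic: TV^(γ−1) = const with γ = 7/5.
T₂ = T₁ (V₁/V₂)^(γ−1) = 495 × (23.9/6.86)^0.4 = 495 × 1.648 = 815.5 K.
W_by = nCᵥ(T₁ − T₂) = (3.66)(20.79)(495 − 815.5) = -24383 J.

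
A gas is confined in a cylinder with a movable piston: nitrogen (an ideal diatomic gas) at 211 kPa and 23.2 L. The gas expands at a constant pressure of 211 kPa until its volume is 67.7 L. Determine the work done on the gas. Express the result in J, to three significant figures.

W ≈ -9390 J

Isobaric: W = P ΔV.
W = (211 kPa)(67.7 − 23.2 L) = (211)(44.5) = 9390 J.
Work on gas = −W_by = -9390 J.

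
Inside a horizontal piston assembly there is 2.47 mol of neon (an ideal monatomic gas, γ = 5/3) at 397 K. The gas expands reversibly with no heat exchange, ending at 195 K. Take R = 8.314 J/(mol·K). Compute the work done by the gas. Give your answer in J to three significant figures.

Adiabatic ⇒ Q = 0, so W_by = −ΔU = nCᵥ(T₁ − T₂).
Cᵥ = 3R/2 = 12.47 J/(mol·K).
W = (2.47)(12.47)(397 − 195) = 6222 J.

W ≈ 6220 J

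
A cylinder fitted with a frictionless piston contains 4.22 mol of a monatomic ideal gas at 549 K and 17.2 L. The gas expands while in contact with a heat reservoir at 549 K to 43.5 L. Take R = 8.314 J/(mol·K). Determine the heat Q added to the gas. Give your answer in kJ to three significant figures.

Isothermal ⇒ ΔU = 0, so Q = W = nRT ln(V₂/V₁).
Q = (4.22)(8.314)(549) ln(43.5/17.2) = 19262 × 0.9279 = 17872 J.

Q ≈ 17.9 kJ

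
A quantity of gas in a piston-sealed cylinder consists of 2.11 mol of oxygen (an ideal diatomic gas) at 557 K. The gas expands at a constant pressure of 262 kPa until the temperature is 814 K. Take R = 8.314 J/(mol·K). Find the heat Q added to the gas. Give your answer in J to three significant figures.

Isobaric: W = nRΔT = (2.11)(8.314)(257) = 4508 J.
ΔU = nCᵥΔT with Cᵥ = 5R/2: ΔU = (2.11)(20.79)(257) = 11271 J.
Q = ΔU + W = 11271 + 4508 = 15780 J.

Q ≈ 15800 J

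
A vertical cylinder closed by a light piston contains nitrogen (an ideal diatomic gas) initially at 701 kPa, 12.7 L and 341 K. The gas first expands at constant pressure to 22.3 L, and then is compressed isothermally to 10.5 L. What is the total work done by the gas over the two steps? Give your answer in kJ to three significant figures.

W_total ≈ -5.04 kJ

Step 1 (isobaric): W = PΔV = (701 kPa)(22.3 − 12.7 L) = 6730 J.
After step 1: P = 701 kPa, V = 22.3 L, T = 598.8 K.
Step 2 (isothermal): W = P₁V₁ ln(V₂/V₁) = (15632) ln(10.5/22.3) = -11774 J.
W_total = 6730 − 11774 = -5045 J.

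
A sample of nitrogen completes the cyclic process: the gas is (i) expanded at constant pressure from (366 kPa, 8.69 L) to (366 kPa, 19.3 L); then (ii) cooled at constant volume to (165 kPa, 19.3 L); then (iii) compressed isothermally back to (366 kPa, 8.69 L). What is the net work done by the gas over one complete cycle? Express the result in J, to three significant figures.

W_net ≈ 1340 J

Leg (i): W = PΔV = (366)(19.3 − 8.69) = 3883 J.
Leg (ii): W = 0.
Leg (iii): W = PᵢVᵢ ln(V_f/Vᵢ) = (3184) ln(8.69/19.3) = -2541 J.
W_net = 3883 − 2541 = 1342 J.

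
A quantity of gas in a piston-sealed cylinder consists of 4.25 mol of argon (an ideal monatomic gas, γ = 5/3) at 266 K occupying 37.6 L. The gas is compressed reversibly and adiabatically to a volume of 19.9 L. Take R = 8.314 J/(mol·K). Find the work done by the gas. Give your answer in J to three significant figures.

Adiabatic: TV^(γ−1) = const with γ = 5/3.
T₂ = T₁ (V₁/V₂)^(γ−1) = 266 × (37.6/19.9)^0.667 = 266 × 1.528 = 406.5 K.
W_by = nCᵥ(T₁ − T₂) = (4.25)(12.47)(266 − 406.5) = -7449 J.

W ≈ -7450 J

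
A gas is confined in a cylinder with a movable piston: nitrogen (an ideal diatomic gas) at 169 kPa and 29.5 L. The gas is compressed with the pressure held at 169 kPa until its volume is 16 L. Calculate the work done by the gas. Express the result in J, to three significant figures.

Isobaric: W = P ΔV.
W = (169 kPa)(16 − 29.5 L) = (169)(-13.5) = -2282 J.

W ≈ -2280 J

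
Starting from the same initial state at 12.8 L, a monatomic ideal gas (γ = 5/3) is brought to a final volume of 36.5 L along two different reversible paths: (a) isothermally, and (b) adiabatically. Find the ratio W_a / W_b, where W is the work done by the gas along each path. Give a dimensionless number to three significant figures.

Path (a) isothermal: W = P₁V₁ ln(V₂/V₁) → W_a/(P₁V₁) = 1.048.
Path (b) adiabatic: W = P₁V₁(1 − (V₁/V₂)^(γ−1))/(γ−1) → W_b/(P₁V₁) = 0.7541.
W_a / W_b = 1.048 / 0.7541 = 1.39.

W_a / W_b ≈ 1.39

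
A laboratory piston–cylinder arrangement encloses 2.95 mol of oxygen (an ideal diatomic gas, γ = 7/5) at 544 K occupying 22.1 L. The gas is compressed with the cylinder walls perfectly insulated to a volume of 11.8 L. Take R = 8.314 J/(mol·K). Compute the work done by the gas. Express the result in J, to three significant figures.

Adiabatic: TV^(γ−1) = const with γ = 7/5.
T₂ = T₁ (V₁/V₂)^(γ−1) = 544 × (22.1/11.8)^0.4 = 544 × 1.285 = 699.2 K.
W_by = nCᵥ(T₁ − T₂) = (2.95)(20.79)(544 − 699.2) = -9516 J.

W ≈ -9520 J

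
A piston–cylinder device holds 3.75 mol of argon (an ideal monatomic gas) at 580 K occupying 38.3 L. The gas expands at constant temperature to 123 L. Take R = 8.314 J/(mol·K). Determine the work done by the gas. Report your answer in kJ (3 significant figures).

W ≈ 21.1 kJ

Isothermal: W = nRT ln(V₂/V₁).
W = (3.75)(8.314)(580) × ln(123/38.3)
  = 18083 × 1.167
W_by_gas = 21098 J.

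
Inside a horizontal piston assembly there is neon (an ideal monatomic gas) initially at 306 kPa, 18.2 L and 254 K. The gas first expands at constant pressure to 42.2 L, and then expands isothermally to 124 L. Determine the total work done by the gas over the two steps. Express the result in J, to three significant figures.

Step 1 (isobaric): W = PΔV = (306 kPa)(42.2 − 18.2 L) = 7344 J.
After step 1: P = 306 kPa, V = 42.2 L, T = 588.9 K.
Step 2 (isothermal): W = P₁V₁ ln(V₂/V₁) = (12913) ln(124/42.2) = 13919 J.
W_total = 7344 + 13919 = 21263 J.

W_total ≈ 21300 J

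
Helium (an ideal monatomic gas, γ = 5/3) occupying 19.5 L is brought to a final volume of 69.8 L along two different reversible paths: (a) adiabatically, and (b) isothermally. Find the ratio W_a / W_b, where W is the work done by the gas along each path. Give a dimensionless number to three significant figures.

Path (a) adiabatic: W = P₁V₁(1 − (V₁/V₂)^(γ−1))/(γ−1) → W_a/(P₁V₁) = 0.859.
Path (b) isothermal: W = P₁V₁ ln(V₂/V₁) → W_b/(P₁V₁) = 1.275.
W_a / W_b = 0.859 / 1.275 = 0.6736.

W_a / W_b ≈ 0.674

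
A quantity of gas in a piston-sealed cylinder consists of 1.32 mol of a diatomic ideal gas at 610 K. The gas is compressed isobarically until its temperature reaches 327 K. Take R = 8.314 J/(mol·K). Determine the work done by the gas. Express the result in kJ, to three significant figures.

Isobaric: W = P ΔV = nR ΔT.
W = (1.32)(8.314)(327 − 610) = -3106 J.

W ≈ -3.11 kJ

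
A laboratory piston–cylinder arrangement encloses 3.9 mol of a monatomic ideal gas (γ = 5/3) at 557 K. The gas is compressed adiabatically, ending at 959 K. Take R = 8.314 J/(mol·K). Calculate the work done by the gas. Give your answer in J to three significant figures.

W ≈ -19600 J

Adiabatic ⇒ Q = 0, so W_by = −ΔU = nCᵥ(T₁ − T₂).
Cᵥ = 3R/2 = 12.47 J/(mol·K).
W = (3.9)(12.47)(557 − 959) = -19552 J.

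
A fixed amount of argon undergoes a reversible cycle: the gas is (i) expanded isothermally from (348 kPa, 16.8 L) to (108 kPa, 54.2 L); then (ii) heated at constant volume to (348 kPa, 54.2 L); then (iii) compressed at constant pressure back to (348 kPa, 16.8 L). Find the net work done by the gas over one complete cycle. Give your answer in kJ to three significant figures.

Leg (i): W = PᵢVᵢ ln(V_f/Vᵢ) = (5846) ln(54.2/16.8) = 6848 J.
Leg (ii): W = 0.
Leg (iii): W = PΔV = (348)(16.8 − 54.2) = -13015 J.
W_net = 6848 − 13015 = -6167 J.

W_net ≈ -6.17 kJ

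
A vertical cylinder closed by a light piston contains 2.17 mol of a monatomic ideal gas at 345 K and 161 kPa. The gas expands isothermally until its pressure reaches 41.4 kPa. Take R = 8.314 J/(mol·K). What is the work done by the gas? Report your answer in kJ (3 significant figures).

W ≈ 8.45 kJ

Isothermal process: W = nRT ln(V₂/V₁) = nRT ln(P₁/P₂).
W = (2.17)(8.314)(345) × ln(161/41.4)
  = 6224 × ln(3.889) = 6224 × 1.358
W_by_gas = 8453 J.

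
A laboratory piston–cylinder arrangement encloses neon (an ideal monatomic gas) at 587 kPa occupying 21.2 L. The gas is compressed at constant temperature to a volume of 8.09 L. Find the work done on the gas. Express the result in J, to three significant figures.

Isothermal: W = nRT ln(V₂/V₁) = P₁V₁ ln(V₂/V₁).
P₁V₁ = (587 kPa)(21.2 L) = 12444 J.
W = 12444 × ln(8.09/21.2) = 12444 × -0.9634
W_by_gas = -11989 J; work on gas = −W_by = 11989 J.

W ≈ 12000 J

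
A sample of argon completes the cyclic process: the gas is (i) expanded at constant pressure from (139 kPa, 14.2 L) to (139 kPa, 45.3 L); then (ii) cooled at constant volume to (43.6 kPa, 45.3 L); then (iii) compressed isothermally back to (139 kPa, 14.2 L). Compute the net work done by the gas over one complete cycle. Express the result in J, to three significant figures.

W_net ≈ 2030 J

Leg (i): W = PΔV = (139)(45.3 − 14.2) = 4323 J.
Leg (ii): W = 0.
Leg (iii): W = PᵢVᵢ ln(V_f/Vᵢ) = (1975) ln(14.2/45.3) = -2291 J.
W_net = 4323 − 2291 = 2032 J.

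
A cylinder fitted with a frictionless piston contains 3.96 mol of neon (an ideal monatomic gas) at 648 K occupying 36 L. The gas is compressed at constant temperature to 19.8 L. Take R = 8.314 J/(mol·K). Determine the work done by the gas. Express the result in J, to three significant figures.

W ≈ -12800 J

Isothermal: W = nRT ln(V₂/V₁).
W = (3.96)(8.314)(648) × ln(19.8/36)
  = 21334 × -0.5978
W_by_gas = -12754 J.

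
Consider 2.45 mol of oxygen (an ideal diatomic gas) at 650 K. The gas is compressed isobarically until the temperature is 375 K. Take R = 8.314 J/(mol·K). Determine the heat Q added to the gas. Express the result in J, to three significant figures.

Q ≈ -19600 J

Isobaric: W = nRΔT = (2.45)(8.314)(-275) = -5602 J.
ΔU = nCᵥΔT with Cᵥ = 5R/2: ΔU = (2.45)(20.79)(-275) = -14004 J.
Q = ΔU + W = -14004 − 5602 = -19605 J.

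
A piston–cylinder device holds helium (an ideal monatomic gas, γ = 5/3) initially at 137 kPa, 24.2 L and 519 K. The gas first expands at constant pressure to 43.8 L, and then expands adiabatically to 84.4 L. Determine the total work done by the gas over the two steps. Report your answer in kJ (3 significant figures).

Step 1 (isobaric): W = PΔV = (137 kPa)(43.8 − 24.2 L) = 2685 J.
After step 1: P = 137 kPa, V = 43.8 L, T = 939.3 K.
Step 2 (adiabatic): W = (P₁V₁ − P₂V₂)/(γ−1) = (6001 − 3875)/0.667 = 3188 J.
W_total = 2685 + 3188 = 5873 J.

W_total ≈ 5.87 kJ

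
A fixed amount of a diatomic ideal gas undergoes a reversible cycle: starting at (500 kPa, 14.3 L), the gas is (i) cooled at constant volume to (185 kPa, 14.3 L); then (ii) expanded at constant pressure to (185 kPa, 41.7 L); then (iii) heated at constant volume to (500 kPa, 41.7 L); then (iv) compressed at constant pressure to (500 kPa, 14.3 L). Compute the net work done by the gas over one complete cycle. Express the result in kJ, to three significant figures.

W_net ≈ -8.63 kJ

Constant-volume legs do no work.
W(ii) = (185)(41.7 − 14.3) = 5069 J; W(iv) = (500)(14.3 − 41.7) = -13700 J.
W_net = 5069 − 13700 = -8631 J (the counter-clockwise enclosed area).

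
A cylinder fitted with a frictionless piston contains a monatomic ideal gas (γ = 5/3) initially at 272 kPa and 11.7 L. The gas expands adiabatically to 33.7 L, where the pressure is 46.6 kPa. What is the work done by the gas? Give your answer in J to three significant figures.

Adiabatic: W = (P₁V₁ − P₂V₂)/(γ − 1) with γ = 5/3.
P₁V₁ = 3182 J, P₂V₂ = 1570 J.
W = (3182 − 1570) / 0.6667 = 2418 J.

W ≈ 2420 J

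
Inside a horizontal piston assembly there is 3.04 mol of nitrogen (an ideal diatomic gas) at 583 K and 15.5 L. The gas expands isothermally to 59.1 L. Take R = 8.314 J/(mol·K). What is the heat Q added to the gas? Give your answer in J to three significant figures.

Q ≈ 19700 J

Isothermal ⇒ ΔU = 0, so Q = W = nRT ln(V₂/V₁).
Q = (3.04)(8.314)(583) ln(59.1/15.5) = 14735 × 1.338 = 19721 J.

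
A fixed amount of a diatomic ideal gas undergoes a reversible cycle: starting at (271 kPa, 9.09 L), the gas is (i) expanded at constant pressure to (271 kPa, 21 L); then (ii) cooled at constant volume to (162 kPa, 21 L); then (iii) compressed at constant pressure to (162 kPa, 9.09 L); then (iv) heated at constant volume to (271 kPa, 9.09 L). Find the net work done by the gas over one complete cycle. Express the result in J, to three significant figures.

Constant-volume legs do no work.
W(i) = (271)(21 − 9.09) = 3228 J; W(iii) = (162)(9.09 − 21) = -1929 J.
W_net = 3228 − 1929 = 1298 J (the clockwise enclosed area).

W_net ≈ 1300 J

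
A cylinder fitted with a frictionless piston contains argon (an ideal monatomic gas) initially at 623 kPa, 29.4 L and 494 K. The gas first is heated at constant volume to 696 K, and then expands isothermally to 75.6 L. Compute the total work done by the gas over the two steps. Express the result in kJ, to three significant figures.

W_total ≈ 24.4 kJ

Step 1 (isochoric): W = 0 (constant volume).
After step 1: P = 877.7 kPa (V unchanged).
Step 2 (isothermal): W = P₁V₁ ln(V₂/V₁) = (25806) ln(75.6/29.4) = 24373 J.
W_total = 0 + 24373 = 24373 J.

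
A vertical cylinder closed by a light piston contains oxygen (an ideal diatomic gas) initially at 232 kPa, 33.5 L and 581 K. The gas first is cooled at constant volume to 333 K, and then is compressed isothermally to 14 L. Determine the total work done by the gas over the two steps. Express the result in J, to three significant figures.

Step 1 (isochoric): W = 0 (constant volume).
After step 1: P = 133 kPa (V unchanged).
Step 2 (isothermal): W = P₁V₁ ln(V₂/V₁) = (4455) ln(14/33.5) = -3887 J.
W_total = 0 − 3887 = -3887 J.

W_total ≈ -3890 J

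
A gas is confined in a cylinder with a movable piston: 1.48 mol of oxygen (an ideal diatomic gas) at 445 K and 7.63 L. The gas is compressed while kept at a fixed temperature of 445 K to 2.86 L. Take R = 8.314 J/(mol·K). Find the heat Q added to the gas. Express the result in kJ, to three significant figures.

Isothermal ⇒ ΔU = 0, so Q = W = nRT ln(V₂/V₁).
Q = (1.48)(8.314)(445) ln(2.86/7.63) = 5476 × -0.9813 = -5373 J.

Q ≈ -5.37 kJ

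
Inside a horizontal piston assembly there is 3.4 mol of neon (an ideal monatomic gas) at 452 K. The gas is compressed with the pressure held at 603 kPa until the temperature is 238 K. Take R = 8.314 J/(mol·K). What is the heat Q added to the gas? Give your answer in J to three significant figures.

Isobaric: W = nRΔT = (3.4)(8.314)(-214) = -6049 J.
ΔU = nCᵥΔT with Cᵥ = 3R/2: ΔU = (3.4)(12.47)(-214) = -9074 J.
Q = ΔU + W = -9074 − 6049 = -15123 J.

Q ≈ -15100 J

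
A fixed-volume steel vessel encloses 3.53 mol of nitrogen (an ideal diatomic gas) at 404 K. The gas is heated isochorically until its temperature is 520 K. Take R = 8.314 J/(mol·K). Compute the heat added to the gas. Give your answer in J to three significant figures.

Constant volume ⇒ W = 0, so Q = ΔU = nCᵥΔT with Cᵥ = 5R/2 = 20.79 J/(mol·K).
ΔU = (3.53)(20.79)(520 − 404) = 8511 J.

Q ≈ 8510 J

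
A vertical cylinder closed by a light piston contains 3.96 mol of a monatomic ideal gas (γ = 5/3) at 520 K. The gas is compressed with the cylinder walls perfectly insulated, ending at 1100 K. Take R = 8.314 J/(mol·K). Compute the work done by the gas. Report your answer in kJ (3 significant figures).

W ≈ -28.6 kJ

Adiabatic ⇒ Q = 0, so W_by = −ΔU = nCᵥ(T₁ − T₂).
Cᵥ = 3R/2 = 12.47 J/(mol·K).
W = (3.96)(12.47)(520 − 1100) = -28643 J.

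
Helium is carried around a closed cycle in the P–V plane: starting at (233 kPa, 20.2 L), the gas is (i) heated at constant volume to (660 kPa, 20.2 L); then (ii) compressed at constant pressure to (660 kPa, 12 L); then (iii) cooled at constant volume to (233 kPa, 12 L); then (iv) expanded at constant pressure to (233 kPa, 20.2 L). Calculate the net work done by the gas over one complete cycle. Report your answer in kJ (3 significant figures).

W_net ≈ -3.50 kJ

Constant-volume legs do no work.
W(ii) = (660)(12 − 20.2) = -5412 J; W(iv) = (233)(20.2 − 12) = 1911 J.
W_net = -5412 + 1911 = -3501 J (the counter-clockwise enclosed area).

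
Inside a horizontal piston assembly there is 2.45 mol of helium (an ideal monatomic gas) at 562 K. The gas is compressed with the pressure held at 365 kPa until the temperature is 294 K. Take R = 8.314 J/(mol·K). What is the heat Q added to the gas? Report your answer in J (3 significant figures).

Isobaric: W = nRΔT = (2.45)(8.314)(-268) = -5459 J.
ΔU = nCᵥΔT with Cᵥ = 3R/2: ΔU = (2.45)(12.47)(-268) = -8188 J.
Q = ΔU + W = -8188 − 5459 = -13647 J.

Q ≈ -13600 J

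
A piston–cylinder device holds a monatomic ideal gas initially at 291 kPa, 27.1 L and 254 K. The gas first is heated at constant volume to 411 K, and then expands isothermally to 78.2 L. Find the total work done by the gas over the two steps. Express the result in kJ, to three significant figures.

W_total ≈ 13.5 kJ

Step 1 (isochoric): W = 0 (constant volume).
After step 1: P = 470.9 kPa (V unchanged).
Step 2 (isothermal): W = P₁V₁ ln(V₂/V₁) = (12761) ln(78.2/27.1) = 13523 J.
W_total = 0 + 13523 = 13523 J.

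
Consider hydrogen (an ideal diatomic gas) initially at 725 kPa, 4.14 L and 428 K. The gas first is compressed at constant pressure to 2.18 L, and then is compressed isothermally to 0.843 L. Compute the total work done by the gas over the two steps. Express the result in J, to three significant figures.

Step 1 (isobaric): W = PΔV = (725 kPa)(2.18 − 4.14 L) = -1421 J.
After step 1: P = 725 kPa, V = 2.18 L, T = 225.4 K.
Step 2 (isothermal): W = P₁V₁ ln(V₂/V₁) = (1581) ln(0.843/2.18) = -1502 J.
W_total = -1421 − 1502 = -2923 J.

W_total ≈ -2920 J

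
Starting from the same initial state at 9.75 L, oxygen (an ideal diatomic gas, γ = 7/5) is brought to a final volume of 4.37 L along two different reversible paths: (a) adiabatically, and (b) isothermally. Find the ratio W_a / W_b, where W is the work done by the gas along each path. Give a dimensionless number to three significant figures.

W_a / W_b ≈ 1.18

Path (a) adiabatic: W = P₁V₁(1 − (V₁/V₂)^(γ−1))/(γ−1) → W_a/(P₁V₁) = -0.9463.
Path (b) isothermal: W = P₁V₁ ln(V₂/V₁) → W_b/(P₁V₁) = -0.8025.
W_a / W_b = -0.9463 / -0.8025 = 1.179.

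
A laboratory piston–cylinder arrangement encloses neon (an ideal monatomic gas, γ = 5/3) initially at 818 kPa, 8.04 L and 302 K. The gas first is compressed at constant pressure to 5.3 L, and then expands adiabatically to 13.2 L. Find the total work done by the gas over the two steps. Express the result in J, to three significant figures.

W_total ≈ 722 J

Step 1 (isobaric): W = PΔV = (818 kPa)(5.3 − 8.04 L) = -2241 J.
After step 1: P = 818 kPa, V = 5.3 L, T = 199.1 K.
Step 2 (adiabatic): W = (P₁V₁ − P₂V₂)/(γ−1) = (4335 − 2360)/0.667 = 2964 J.
W_total = -2241 + 2964 = 722.4 J.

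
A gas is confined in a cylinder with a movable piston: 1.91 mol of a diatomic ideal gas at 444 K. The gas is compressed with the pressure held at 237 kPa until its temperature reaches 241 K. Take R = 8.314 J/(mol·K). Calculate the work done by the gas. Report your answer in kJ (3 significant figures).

Isobaric: W = P ΔV = nR ΔT.
W = (1.91)(8.314)(241 − 444) = -3224 J.

W ≈ -3.22 kJ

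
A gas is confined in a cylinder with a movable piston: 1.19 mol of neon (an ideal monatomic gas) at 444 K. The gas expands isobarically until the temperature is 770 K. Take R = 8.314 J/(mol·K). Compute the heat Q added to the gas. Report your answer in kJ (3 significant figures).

Q ≈ 8.06 kJ

Isobaric: W = nRΔT = (1.19)(8.314)(326) = 3225 J.
ΔU = nCᵥΔT with Cᵥ = 3R/2: ΔU = (1.19)(12.47)(326) = 4838 J.
Q = ΔU + W = 4838 + 3225 = 8063 J.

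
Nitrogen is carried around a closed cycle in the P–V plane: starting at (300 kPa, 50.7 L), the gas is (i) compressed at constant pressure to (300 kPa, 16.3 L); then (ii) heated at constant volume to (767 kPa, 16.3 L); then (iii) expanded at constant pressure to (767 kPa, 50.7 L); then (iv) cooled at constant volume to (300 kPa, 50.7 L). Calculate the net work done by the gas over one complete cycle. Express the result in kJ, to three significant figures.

Constant-volume legs do no work.
W(i) = (300)(16.3 − 50.7) = -10320 J; W(iii) = (767)(50.7 − 16.3) = 26385 J.
W_net = -10320 + 26385 = 16065 J (the clockwise enclosed area).

W_net ≈ 16.1 kJ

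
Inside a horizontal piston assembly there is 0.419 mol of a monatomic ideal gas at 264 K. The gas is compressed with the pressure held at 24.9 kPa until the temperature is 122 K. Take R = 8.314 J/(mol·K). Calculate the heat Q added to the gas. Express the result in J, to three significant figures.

Isobaric: W = nRΔT = (0.419)(8.314)(-142) = -494.7 J.
ΔU = nCᵥΔT with Cᵥ = 3R/2: ΔU = (0.419)(12.47)(-142) = -742 J.
Q = ΔU + W = -742 − 494.7 = -1237 J.

Q ≈ -1240 J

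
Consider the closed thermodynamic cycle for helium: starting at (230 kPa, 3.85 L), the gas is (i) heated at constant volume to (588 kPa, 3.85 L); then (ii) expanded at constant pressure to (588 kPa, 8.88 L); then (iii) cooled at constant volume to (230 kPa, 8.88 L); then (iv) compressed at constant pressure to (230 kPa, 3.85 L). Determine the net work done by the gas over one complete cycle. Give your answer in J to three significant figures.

Constant-volume legs do no work.
W(ii) = (588)(8.88 − 3.85) = 2958 J; W(iv) = (230)(3.85 − 8.88) = -1157 J.
W_net = 2958 − 1157 = 1801 J (the clockwise enclosed area).

W_net ≈ 1800 J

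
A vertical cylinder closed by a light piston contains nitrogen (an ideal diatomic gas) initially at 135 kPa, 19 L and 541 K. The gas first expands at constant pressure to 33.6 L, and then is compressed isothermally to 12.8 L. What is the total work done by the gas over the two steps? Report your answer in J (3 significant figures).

W_total ≈ -2410 J

Step 1 (isobaric): W = PΔV = (135 kPa)(33.6 − 19 L) = 1971 J.
After step 1: P = 135 kPa, V = 33.6 L, T = 956.7 K.
Step 2 (isothermal): W = P₁V₁ ln(V₂/V₁) = (4536) ln(12.8/33.6) = -4378 J.
W_total = 1971 − 4378 = -2407 J.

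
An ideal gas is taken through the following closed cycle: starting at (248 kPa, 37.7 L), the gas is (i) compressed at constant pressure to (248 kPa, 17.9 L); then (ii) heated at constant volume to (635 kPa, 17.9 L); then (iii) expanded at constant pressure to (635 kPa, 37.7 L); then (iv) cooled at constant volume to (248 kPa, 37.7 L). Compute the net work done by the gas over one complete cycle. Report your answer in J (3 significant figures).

Constant-volume legs do no work.
W(i) = (248)(17.9 − 37.7) = -4910 J; W(iii) = (635)(37.7 − 17.9) = 12573 J.
W_net = -4910 + 12573 = 7663 J (the clockwise enclosed area).

W_net ≈ 7660 J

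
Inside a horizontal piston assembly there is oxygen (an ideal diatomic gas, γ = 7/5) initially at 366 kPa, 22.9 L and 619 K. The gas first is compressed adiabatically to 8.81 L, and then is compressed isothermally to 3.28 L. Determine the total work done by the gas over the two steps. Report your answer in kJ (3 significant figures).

W_total ≈ -21.9 kJ

Step 1 (adiabatic): W = (P₁V₁ − P₂V₂)/(γ−1) = (8381 − 12282)/0.4 = -9751 J.
After step 1: P = 1394 kPa, V = 8.81 L, T = 907.1 K.
Step 2 (isothermal): W = P₁V₁ ln(V₂/V₁) = (12282) ln(3.28/8.81) = -12135 J.
W_total = -9751 − 12135 = -21886 J.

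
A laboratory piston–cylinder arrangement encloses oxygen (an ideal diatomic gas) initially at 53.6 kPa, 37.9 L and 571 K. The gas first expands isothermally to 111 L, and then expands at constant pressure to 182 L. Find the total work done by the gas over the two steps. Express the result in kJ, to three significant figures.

Step 1 (isothermal): W = P₁V₁ ln(V₂/V₁) = (2031) ln(111/37.9) = 2183 J.
After step 1: P = 18.3 kPa, V = 111 L, T = 571 K.
Step 2 (isobaric): W = PΔV = (18.3 kPa)(182 − 111 L) = 1299 J.
W_total = 2183 + 1299 = 3482 J.

W_total ≈ 3.48 kJ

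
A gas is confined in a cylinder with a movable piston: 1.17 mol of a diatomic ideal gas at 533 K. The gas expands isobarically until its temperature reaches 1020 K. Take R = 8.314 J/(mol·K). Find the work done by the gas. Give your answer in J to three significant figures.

Isobaric: W = P ΔV = nR ΔT.
W = (1.17)(8.314)(1020 − 533) = 4737 J.

W ≈ 4740 J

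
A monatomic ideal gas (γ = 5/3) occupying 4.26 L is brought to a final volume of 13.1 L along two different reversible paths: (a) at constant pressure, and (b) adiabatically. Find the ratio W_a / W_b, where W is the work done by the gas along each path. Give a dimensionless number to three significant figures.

Path (a) isobaric: W = P₁(V₂ − V₁) → W_a/(P₁V₁) = 2.075.
Path (b) adiabatic: W = P₁V₁(1 − (V₁/V₂)^(γ−1))/(γ−1) → W_b/(P₁V₁) = 0.7907.
W_a / W_b = 2.075 / 0.7907 = 2.625.

W_a / W_b ≈ 2.62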